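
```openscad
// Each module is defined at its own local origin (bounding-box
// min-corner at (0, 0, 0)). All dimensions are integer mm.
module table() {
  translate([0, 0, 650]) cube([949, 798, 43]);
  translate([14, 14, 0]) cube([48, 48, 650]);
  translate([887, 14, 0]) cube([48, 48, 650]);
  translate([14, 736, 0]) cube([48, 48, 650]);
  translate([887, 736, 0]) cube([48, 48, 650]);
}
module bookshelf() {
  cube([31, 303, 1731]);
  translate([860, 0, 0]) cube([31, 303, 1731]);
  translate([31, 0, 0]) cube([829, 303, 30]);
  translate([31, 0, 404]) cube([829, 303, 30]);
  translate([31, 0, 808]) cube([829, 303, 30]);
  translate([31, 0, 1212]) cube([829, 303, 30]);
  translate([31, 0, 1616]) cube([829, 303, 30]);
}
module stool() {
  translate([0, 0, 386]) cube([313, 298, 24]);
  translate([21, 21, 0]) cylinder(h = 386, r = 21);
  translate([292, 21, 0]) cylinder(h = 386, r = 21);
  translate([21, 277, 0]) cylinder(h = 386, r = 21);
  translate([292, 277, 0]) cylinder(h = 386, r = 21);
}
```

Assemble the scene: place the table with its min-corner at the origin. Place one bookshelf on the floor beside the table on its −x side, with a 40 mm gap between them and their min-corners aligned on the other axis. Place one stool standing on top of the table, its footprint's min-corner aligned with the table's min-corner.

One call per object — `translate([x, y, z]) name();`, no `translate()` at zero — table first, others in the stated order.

table();
translate([-931, 0, 0]) bookshelf();
translate([0, 0, 693]) stool();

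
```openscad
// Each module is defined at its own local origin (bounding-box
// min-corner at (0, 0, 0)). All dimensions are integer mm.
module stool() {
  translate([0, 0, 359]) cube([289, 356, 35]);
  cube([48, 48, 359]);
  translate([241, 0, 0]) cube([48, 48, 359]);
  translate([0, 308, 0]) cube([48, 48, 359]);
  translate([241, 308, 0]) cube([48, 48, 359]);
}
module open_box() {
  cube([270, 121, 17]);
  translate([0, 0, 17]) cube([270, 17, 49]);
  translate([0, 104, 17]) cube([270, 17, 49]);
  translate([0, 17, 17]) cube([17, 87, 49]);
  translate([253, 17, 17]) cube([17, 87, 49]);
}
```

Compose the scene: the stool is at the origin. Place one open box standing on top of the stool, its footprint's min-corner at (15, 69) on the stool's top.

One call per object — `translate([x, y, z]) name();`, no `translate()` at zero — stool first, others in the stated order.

stool();
translate([15, 69, 394]) open_box();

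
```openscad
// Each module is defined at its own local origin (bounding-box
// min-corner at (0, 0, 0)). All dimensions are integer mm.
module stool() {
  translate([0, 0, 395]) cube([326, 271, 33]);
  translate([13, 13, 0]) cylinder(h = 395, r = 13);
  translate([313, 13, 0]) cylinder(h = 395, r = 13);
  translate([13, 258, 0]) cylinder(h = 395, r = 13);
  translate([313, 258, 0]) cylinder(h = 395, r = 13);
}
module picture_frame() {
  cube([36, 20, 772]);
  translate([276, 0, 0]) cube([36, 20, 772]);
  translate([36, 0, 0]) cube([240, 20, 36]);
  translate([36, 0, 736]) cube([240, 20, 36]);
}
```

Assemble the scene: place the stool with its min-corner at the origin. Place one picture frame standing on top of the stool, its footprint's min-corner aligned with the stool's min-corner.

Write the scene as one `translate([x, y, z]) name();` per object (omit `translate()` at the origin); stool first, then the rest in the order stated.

stool();
translate([0, 0, 428]) picture_frame();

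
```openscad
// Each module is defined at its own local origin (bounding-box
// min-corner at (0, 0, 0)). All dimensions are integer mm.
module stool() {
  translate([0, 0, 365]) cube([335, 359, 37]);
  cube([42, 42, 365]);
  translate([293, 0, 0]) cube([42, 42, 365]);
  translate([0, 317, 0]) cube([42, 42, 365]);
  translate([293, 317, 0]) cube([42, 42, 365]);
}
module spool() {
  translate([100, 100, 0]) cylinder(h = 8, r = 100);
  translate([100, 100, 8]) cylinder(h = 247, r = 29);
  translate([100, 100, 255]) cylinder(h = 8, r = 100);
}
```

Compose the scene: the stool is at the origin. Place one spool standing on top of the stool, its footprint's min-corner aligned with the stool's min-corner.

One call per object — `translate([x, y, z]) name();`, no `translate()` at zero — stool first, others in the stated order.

stool();
translate([0, 0, 402]) spool();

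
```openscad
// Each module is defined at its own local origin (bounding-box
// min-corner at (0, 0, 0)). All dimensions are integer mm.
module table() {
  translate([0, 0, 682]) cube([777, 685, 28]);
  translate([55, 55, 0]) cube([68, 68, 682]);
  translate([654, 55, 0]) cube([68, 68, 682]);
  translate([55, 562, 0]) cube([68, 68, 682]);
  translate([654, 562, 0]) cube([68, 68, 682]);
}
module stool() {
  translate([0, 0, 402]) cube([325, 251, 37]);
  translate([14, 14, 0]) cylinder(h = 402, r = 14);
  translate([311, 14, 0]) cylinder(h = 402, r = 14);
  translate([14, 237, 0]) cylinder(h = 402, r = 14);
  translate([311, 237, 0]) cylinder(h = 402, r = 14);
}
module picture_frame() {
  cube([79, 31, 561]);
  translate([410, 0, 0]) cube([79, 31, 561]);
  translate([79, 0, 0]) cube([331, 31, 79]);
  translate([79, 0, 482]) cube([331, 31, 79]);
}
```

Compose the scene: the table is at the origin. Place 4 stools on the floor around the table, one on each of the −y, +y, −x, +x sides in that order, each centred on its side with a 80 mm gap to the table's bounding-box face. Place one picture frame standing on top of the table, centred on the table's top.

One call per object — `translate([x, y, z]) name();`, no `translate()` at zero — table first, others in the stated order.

table();
translate([226, -331, 0]) stool();
translate([226, 765, 0]) stool();
translate([-405, 217, 0]) stool();
translate([857, 217, 0]) stool();
translate([144, 327, 710]) picture_frame();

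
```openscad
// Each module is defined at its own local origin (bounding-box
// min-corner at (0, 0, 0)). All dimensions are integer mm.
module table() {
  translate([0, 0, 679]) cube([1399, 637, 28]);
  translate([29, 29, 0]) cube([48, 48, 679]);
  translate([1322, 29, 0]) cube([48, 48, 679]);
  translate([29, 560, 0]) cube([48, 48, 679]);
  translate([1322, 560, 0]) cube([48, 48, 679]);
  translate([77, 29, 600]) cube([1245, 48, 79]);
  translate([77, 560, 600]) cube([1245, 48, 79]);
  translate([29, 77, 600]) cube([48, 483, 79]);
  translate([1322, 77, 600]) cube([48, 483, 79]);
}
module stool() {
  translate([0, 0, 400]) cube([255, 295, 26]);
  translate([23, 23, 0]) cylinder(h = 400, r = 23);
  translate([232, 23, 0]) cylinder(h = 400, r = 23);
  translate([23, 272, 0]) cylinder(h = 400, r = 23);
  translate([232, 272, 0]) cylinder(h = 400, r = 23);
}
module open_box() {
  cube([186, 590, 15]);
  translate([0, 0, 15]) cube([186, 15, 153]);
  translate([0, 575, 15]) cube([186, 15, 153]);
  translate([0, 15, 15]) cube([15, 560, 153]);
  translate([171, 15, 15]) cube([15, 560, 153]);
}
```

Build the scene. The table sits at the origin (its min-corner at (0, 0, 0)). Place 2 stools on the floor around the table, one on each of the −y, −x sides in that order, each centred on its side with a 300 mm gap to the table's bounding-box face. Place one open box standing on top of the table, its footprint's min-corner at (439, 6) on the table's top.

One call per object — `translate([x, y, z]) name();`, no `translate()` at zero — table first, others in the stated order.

table();
translate([572, -595, 0]) stool();
translate([-555, 171, 0]) stool();
translate([439, 6, 707]) open_box();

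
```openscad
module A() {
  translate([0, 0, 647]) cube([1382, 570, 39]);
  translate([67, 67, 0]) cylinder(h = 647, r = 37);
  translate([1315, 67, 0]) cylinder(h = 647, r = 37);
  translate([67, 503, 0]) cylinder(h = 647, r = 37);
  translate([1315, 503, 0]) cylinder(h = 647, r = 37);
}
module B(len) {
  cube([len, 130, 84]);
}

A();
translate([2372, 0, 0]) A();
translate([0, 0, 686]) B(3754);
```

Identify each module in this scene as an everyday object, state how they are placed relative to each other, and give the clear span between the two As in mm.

Second table starts at x = 2372; first ends at x = 1382; clear span = 2372 − 1382 = 990 mm.

A is a table. B is a beam. A beam spans the tops of two tables. The clear span between the two tables is 990 mm.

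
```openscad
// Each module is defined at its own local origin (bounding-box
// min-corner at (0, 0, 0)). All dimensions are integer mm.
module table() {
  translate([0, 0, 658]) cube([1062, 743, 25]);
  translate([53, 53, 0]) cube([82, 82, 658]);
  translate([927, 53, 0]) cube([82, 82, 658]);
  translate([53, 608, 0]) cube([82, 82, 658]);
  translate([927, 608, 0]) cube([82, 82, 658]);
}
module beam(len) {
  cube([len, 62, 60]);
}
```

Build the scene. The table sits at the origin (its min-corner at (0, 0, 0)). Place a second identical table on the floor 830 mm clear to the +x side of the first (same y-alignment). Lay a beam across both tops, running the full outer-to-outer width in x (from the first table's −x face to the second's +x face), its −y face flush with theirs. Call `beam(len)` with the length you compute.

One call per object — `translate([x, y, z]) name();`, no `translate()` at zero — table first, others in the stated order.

table();
translate([1892, 0, 0]) table();
translate([0, 0, 683]) beam(2954);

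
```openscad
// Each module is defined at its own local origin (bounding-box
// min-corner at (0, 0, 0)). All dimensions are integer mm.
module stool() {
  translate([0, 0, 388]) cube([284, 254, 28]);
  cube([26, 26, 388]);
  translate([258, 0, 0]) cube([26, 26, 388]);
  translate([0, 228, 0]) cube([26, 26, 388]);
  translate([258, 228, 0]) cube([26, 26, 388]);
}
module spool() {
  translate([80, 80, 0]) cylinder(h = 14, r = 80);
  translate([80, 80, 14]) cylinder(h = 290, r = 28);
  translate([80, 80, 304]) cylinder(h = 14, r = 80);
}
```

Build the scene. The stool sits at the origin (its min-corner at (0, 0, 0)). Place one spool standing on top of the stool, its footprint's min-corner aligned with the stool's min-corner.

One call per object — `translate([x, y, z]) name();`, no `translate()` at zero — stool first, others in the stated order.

stool();
translate([0, 0, 416]) spool();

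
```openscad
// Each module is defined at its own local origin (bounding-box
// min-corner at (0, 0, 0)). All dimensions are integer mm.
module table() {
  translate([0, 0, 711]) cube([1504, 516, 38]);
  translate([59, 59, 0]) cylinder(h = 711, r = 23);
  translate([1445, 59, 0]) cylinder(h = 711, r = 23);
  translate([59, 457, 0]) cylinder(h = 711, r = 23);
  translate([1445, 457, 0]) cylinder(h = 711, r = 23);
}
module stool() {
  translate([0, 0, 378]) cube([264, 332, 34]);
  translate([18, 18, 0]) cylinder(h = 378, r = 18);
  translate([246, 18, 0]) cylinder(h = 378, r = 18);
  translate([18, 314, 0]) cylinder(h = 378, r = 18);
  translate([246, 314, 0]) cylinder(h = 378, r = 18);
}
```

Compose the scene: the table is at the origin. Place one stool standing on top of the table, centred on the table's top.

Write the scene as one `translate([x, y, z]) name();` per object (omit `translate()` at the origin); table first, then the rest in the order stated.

table();
translate([620, 92, 749]) stool();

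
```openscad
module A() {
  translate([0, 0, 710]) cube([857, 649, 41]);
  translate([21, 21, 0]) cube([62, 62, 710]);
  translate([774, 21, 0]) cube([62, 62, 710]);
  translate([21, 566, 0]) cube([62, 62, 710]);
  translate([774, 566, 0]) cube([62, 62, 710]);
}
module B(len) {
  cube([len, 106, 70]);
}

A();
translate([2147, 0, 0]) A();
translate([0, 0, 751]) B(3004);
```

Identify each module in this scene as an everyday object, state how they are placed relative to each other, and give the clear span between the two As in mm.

Second table starts at x = 2147; first ends at x = 857; clear span = 2147 − 857 = 1290 mm.

A is a table. B is a beam. A beam spans the tops of two tables. The clear span between the two tables is 1290 mm.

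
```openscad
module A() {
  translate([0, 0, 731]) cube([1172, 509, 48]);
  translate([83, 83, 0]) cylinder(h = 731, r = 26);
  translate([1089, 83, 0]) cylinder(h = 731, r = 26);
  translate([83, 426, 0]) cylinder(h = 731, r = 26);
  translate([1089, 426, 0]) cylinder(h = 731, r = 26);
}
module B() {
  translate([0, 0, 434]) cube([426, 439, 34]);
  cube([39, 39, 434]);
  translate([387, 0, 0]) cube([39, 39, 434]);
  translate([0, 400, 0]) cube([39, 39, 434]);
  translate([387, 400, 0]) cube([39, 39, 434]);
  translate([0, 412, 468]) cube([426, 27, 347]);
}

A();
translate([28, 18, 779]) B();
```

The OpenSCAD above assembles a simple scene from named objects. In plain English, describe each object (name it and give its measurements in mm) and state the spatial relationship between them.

A is a rectangular dining table. The top is 1172×509×48 mm with its upper surface at z = 779 mm. It stands on four round legs of 52 mm diameter, each leg's bounding box inset 57 mm from the nearest pair of top edges, running from the floor to the underside of the top.

B is a chair. The seat is a 426×439×34 mm slab with its top at z = 468 mm, on four 39×39 mm corner legs (flush with the seat edges, standing on z = 0). A flat backrest 27 mm thick, 347 mm tall, spans the full seat width and rises from the seat top along its +y edge, rear face flush with the rear of the seat.

The chair is on top of the table.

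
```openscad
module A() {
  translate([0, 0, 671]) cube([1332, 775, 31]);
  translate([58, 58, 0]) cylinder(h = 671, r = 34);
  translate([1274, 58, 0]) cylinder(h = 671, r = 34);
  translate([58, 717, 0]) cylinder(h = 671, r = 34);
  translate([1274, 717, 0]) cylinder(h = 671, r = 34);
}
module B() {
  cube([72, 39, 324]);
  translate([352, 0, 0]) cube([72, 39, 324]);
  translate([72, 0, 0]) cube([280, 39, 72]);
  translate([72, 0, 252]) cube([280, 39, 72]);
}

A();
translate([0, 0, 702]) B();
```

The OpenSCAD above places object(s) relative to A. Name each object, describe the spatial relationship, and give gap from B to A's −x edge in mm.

The picture frame's min-x is at 0; the table's min-x is 0; gap = 0 mm.

A is a table. B is a picture frame. The picture frame is on top of the table. The gap from the picture frame to the table's −x edge is 0 mm.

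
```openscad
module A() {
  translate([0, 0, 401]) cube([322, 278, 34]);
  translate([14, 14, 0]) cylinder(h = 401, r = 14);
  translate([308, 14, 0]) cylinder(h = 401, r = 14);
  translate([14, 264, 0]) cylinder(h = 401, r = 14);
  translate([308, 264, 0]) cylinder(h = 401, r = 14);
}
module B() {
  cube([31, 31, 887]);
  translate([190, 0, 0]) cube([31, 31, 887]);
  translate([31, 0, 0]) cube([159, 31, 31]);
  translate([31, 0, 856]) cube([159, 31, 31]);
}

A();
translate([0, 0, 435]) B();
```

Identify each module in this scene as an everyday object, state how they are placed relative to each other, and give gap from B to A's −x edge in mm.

The picture frame's min-x is at 0; the stool's min-x is 0; gap = 0 mm.

A is a stool. B is a picture frame. The picture frame is on top of the stool. The gap from the picture frame to the stool's −x edge is 0 mm.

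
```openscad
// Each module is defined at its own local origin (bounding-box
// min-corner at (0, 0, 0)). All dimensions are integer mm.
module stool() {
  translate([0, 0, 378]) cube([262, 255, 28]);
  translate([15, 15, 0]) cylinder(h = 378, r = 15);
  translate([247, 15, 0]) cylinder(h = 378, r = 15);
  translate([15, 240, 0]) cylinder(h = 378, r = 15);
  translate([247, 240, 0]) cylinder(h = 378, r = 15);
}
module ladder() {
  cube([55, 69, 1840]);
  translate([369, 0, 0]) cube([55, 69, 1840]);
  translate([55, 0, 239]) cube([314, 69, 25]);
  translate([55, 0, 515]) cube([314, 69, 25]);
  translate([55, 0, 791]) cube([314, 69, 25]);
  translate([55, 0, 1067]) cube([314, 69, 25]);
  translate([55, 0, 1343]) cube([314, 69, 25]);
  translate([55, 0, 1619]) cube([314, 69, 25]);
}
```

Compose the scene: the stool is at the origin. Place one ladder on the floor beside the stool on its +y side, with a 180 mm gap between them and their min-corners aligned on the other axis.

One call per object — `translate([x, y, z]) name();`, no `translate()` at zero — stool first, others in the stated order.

stool();
translate([0, 435, 0]) ladder();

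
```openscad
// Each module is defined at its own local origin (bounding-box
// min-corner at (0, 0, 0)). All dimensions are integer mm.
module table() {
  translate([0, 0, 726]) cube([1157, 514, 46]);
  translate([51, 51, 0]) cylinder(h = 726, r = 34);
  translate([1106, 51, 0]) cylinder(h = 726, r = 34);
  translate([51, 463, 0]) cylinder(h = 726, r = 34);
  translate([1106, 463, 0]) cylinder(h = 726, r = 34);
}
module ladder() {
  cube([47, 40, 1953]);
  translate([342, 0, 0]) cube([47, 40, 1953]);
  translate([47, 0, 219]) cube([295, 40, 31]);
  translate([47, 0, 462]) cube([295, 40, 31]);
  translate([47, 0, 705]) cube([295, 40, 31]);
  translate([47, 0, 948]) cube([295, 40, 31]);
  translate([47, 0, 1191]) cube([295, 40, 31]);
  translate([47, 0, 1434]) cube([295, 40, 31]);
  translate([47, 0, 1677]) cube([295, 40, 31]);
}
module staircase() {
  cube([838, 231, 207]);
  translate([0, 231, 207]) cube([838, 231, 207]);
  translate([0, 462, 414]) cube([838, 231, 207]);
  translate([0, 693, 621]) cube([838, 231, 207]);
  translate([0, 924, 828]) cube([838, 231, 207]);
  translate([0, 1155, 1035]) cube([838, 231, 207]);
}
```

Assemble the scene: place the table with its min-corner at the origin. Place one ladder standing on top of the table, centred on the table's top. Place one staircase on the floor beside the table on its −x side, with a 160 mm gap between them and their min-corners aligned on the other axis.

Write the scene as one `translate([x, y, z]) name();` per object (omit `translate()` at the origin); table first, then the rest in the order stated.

table();
translate([384, 237, 772]) ladder();
translate([-998, 0, 0]) staircase();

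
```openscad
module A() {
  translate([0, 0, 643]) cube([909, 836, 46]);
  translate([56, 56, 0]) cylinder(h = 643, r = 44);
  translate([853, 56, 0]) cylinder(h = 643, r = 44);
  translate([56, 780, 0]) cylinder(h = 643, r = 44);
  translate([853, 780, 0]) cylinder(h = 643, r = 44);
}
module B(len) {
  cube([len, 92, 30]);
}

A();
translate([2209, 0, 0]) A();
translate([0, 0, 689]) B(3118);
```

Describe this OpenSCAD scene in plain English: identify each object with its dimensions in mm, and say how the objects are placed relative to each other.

A is a table: top 909 mm (x) × 836 mm (y), 46 mm thick, upper face at z = 689 mm, on four round legs of 88 mm diameter, each leg's bounding box inset 12 mm from the nearest pair of top edges, running from z = 0 to the bottom of the top.

B is a rectangular beam 3118 mm long (x), 92 mm deep (y), 30 mm thick (z).

The beam spans the tops of two tables placed 1300 mm apart, resting at z = 689 mm.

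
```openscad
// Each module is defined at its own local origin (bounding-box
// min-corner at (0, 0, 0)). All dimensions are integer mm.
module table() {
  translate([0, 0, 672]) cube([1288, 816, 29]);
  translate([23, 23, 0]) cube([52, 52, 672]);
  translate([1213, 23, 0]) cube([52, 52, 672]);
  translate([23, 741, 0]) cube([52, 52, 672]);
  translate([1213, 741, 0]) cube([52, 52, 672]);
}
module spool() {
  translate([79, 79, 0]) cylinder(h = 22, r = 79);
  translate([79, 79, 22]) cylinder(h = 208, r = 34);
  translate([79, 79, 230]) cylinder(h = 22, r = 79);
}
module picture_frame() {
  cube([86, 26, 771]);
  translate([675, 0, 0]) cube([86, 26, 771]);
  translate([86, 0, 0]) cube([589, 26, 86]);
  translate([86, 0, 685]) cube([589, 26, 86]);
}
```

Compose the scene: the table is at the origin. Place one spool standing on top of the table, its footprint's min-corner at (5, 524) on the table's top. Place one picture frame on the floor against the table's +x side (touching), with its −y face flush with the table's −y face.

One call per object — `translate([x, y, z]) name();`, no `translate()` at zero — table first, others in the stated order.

table();
translate([5, 524, 701]) spool();
translate([1288, 0, 0]) picture_frame();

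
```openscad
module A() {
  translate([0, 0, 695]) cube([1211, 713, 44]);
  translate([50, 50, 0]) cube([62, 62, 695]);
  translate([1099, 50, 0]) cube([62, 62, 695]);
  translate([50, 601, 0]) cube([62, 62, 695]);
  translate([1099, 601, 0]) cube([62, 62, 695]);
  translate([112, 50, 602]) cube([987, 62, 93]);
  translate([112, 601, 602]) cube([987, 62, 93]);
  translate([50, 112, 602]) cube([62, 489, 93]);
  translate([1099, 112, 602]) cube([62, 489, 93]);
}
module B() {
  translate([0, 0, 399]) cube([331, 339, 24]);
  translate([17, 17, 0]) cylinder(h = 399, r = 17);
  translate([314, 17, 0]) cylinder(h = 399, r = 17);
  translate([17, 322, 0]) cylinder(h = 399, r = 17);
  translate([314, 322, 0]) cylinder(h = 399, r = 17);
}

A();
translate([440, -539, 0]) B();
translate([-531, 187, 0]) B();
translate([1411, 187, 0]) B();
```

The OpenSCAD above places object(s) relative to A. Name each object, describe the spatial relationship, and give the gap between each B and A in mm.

Each stool's nearest face is 200 mm from the table's bounding box.

A is a table. B is a stool. Three stools sit around the table at the −y, −x, +x sides. The gap between each stool and the table is 200 mm.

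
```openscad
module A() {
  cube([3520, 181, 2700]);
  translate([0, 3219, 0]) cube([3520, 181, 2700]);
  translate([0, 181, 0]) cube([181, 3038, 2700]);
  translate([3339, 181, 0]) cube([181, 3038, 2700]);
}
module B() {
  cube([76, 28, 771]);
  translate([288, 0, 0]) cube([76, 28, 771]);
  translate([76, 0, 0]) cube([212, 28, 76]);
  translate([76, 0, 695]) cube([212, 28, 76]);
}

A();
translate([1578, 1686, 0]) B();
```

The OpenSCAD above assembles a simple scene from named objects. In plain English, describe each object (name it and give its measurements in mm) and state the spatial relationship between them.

A is a box-shaped house frame (walls only): outside footprint 3520×3400 mm, wall height 2700 mm, wall thickness 181 mm. The two y-facing walls run the full x-width; the two x-facing walls fit between the inner faces of the y-facing walls.

B is a rectangular picture frame lying in the x–z plane (depth along y). The opening is 212 mm wide (x) by 619 mm tall (z), surrounded by a border 76 mm wide on all four sides. The frame is 28 mm deep and is made of two full-height vertical stiles with two horizontal rails fitted between them.

The picture frame sits inside the house frame, centred.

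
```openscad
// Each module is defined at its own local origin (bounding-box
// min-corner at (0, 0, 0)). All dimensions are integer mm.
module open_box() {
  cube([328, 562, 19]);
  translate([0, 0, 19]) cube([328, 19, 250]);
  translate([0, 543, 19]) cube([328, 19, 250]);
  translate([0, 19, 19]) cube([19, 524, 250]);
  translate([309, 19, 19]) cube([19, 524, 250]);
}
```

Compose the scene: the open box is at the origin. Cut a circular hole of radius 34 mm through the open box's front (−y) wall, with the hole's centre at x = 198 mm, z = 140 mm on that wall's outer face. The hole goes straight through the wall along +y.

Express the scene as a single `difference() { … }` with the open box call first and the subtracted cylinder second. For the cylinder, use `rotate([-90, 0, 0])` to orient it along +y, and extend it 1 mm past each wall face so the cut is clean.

difference() {
  open_box();
  translate([198, -1, 140]) rotate([-90, 0, 0]) cylinder(h = 21, r = 34);
}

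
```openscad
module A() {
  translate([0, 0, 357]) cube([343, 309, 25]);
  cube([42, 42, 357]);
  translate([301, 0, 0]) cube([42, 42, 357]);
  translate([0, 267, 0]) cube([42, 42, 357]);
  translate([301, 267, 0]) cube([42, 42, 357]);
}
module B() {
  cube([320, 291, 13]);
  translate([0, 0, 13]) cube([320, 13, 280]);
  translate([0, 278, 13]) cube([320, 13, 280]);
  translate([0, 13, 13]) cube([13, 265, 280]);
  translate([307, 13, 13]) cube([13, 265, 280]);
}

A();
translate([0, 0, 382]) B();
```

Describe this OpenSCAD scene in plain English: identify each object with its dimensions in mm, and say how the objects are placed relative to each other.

A is a four-legged stool. The seat is 343×309 mm, 25 mm thick, top at z = 382 mm. It stands on four square legs, each 42×42 mm in cross-section, from z = 0 to the seat underside, each flush with a corner of the seat.

B is an open storage box with external size 320×291×293 mm and wall thickness 13 mm (the base is also 13 mm thick). The base covers the whole footprint; the four walls stand on the base, with the y-facing walls full-width and the x-facing walls fitting between their inner faces.

The open box is on top of the stool.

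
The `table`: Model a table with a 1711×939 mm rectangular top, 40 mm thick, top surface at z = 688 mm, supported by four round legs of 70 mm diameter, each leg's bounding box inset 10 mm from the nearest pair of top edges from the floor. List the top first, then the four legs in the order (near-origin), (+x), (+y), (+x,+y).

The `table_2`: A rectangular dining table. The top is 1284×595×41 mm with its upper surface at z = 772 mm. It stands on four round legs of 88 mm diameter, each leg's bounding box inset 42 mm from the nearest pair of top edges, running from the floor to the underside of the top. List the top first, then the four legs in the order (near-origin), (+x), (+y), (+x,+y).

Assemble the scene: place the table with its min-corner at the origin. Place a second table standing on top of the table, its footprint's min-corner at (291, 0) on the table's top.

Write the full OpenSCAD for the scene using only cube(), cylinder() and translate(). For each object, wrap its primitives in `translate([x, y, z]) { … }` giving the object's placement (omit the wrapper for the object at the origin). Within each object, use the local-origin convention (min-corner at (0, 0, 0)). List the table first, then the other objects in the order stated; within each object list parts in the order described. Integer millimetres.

translate([0, 0, 648]) cube([1711, 939, 40]);
translate([45, 45, 0]) cylinder(h = 648, r = 35);
translate([1666, 45, 0]) cylinder(h = 648, r = 35);
translate([45, 894, 0]) cylinder(h = 648, r = 35);
translate([1666, 894, 0]) cylinder(h = 648, r = 35);
translate([291, 0, 688]) {
  translate([0, 0, 731]) cube([1284, 595, 41]);
  translate([86, 86, 0]) cylinder(h = 731, r = 44);
  translate([1198, 86, 0]) cylinder(h = 731, r = 44);
  translate([86, 509, 0]) cylinder(h = 731, r = 44);
  translate([1198, 509, 0]) cylinder(h = 731, r = 44);
}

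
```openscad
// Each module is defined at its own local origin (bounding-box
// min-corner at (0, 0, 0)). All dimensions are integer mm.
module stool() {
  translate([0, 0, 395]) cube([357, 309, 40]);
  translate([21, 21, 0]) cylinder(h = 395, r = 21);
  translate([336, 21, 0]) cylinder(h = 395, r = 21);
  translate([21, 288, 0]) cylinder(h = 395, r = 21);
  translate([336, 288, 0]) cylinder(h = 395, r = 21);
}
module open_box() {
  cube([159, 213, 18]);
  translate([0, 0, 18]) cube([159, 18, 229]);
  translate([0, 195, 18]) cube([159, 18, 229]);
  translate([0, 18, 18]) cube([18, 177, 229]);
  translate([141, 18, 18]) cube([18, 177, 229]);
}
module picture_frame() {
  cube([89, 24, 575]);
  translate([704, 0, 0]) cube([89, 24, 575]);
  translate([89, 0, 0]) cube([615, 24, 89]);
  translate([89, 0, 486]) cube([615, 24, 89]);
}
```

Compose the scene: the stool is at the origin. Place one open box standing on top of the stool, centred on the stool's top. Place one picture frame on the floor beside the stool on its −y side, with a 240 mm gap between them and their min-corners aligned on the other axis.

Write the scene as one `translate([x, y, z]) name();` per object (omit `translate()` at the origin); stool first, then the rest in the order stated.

stool();
translate([99, 48, 435]) open_box();
translate([0, -264, 0]) picture_frame();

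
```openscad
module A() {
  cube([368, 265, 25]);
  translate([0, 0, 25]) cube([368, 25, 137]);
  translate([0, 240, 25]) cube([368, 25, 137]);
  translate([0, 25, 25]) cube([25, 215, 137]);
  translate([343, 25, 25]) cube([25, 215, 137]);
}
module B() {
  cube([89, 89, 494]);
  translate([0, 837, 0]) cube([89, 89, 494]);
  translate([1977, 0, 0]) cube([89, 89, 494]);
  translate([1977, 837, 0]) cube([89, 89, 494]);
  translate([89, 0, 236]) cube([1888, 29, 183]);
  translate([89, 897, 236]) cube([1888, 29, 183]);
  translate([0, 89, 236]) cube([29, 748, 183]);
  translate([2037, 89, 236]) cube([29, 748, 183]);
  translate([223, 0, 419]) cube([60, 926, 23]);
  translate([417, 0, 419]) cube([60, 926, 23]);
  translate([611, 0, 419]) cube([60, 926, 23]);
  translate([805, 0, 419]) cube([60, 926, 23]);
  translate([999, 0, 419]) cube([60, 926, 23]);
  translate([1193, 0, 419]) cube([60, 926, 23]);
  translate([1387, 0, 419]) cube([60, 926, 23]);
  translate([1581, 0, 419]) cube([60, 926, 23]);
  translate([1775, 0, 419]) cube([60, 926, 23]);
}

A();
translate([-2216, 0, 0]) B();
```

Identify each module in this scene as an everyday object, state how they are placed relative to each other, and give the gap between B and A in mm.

The bed frame's nearest face is 150 mm from the open box's −x face.

A is an open box. B is a bed frame. The bed frame is on the floor beside the open box on its −x side. The gap between the bed frame and the open box is 150 mm.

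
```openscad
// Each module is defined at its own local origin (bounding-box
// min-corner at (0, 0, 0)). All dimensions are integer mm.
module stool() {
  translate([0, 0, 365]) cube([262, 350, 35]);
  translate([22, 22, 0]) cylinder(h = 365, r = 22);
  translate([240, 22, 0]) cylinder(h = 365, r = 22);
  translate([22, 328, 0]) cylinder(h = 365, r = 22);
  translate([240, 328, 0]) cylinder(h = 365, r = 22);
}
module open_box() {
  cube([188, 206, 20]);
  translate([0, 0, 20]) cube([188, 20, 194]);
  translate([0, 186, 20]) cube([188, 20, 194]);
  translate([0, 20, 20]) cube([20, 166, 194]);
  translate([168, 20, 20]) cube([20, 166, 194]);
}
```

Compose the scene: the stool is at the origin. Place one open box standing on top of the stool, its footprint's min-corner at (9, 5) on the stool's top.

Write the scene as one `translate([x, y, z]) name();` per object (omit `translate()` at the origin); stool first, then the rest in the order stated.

stool();
translate([9, 5, 400]) open_box();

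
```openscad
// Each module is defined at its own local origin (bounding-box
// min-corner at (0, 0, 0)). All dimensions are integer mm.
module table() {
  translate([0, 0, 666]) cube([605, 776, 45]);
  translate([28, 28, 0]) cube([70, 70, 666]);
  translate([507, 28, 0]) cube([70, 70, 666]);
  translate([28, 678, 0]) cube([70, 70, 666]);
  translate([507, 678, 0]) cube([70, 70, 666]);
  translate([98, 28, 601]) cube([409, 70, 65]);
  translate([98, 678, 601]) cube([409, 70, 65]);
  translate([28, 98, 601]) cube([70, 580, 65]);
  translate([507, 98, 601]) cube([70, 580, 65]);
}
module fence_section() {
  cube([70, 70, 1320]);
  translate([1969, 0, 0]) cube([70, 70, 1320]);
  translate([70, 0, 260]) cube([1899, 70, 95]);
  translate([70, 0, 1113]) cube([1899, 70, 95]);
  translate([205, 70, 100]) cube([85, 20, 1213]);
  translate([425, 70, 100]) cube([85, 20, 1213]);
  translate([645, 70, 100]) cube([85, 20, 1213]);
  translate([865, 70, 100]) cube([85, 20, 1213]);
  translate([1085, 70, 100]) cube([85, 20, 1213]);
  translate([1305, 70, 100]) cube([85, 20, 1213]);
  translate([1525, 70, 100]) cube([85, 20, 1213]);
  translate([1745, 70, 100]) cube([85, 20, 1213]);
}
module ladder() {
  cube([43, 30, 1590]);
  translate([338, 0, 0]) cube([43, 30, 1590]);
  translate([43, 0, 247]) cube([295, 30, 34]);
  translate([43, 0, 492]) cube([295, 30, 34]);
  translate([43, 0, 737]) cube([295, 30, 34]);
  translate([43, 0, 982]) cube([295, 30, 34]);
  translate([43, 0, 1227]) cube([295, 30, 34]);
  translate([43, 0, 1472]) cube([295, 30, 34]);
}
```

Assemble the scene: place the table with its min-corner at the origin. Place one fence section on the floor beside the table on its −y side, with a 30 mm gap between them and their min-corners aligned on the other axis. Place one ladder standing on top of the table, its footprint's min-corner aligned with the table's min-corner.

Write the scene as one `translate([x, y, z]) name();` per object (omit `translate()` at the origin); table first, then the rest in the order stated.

table();
translate([0, -120, 0]) fence_section();
translate([0, 0, 711]) ladder();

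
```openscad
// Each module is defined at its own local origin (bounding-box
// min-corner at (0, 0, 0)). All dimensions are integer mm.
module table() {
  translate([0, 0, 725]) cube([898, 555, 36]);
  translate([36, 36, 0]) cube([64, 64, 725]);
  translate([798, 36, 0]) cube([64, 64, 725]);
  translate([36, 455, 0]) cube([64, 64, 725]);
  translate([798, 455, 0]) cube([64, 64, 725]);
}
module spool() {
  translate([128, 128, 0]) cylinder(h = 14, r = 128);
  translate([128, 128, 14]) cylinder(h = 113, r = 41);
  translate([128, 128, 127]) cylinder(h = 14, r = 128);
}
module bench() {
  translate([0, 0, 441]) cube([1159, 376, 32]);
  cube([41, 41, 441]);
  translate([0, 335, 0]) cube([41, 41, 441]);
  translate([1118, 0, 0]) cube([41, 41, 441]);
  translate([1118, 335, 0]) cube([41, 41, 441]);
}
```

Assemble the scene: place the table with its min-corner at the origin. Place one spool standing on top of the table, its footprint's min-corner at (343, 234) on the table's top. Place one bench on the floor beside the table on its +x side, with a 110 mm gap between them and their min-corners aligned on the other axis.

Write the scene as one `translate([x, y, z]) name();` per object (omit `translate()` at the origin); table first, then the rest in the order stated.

table();
translate([343, 234, 761]) spool();
translate([1008, 0, 0]) bench();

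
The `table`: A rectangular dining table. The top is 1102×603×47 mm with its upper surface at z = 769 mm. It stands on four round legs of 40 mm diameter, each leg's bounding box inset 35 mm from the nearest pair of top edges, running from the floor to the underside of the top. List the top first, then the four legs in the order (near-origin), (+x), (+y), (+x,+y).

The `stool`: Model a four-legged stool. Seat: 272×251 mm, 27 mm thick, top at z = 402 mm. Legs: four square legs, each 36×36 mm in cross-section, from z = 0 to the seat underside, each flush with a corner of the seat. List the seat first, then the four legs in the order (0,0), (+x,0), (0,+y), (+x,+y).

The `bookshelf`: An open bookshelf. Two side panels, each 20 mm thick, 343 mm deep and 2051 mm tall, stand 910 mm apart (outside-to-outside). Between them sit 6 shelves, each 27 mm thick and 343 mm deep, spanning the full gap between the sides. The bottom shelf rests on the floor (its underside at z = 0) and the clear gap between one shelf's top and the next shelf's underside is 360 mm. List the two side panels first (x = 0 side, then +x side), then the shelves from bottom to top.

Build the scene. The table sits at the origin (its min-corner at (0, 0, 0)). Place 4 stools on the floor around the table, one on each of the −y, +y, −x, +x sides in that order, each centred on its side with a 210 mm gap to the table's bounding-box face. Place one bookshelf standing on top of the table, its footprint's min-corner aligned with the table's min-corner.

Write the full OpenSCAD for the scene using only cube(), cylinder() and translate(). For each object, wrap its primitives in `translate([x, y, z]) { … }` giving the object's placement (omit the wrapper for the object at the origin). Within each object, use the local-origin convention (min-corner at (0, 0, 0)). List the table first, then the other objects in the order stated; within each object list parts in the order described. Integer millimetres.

translate([0, 0, 722]) cube([1102, 603, 47]);
translate([55, 55, 0]) cylinder(h = 722, r = 20);
translate([1047, 55, 0]) cylinder(h = 722, r = 20);
translate([55, 548, 0]) cylinder(h = 722, r = 20);
translate([1047, 548, 0]) cylinder(h = 722, r = 20);
translate([415, -461, 0]) {
  translate([0, 0, 375]) cube([272, 251, 27]);
  cube([36, 36, 375]);
  translate([236, 0, 0]) cube([36, 36, 375]);
  translate([0, 215, 0]) cube([36, 36, 375]);
  translate([236, 215, 0]) cube([36, 36, 375]);
}
translate([415, 813, 0]) {
  translate([0, 0, 375]) cube([272, 251, 27]);
  cube([36, 36, 375]);
  translate([236, 0, 0]) cube([36, 36, 375]);
  translate([0, 215, 0]) cube([36, 36, 375]);
  translate([236, 215, 0]) cube([36, 36, 375]);
}
translate([-482, 176, 0]) {
  translate([0, 0, 375]) cube([272, 251, 27]);
  cube([36, 36, 375]);
  translate([236, 0, 0]) cube([36, 36, 375]);
  translate([0, 215, 0]) cube([36, 36, 375]);
  translate([236, 215, 0]) cube([36, 36, 375]);
}
translate([1312, 176, 0]) {
  translate([0, 0, 375]) cube([272, 251, 27]);
  cube([36, 36, 375]);
  translate([236, 0, 0]) cube([36, 36, 375]);
  translate([0, 215, 0]) cube([36, 36, 375]);
  translate([236, 215, 0]) cube([36, 36, 375]);
}
translate([0, 0, 769]) {
  cube([20, 343, 2051]);
  translate([890, 0, 0]) cube([20, 343, 2051]);
  translate([20, 0, 0]) cube([870, 343, 27]);
  translate([20, 0, 387]) cube([870, 343, 27]);
  translate([20, 0, 774]) cube([870, 343, 27]);
  translate([20, 0, 1161]) cube([870, 343, 27]);
  translate([20, 0, 1548]) cube([870, 343, 27]);
  translate([20, 0, 1935]) cube([870, 343, 27]);
}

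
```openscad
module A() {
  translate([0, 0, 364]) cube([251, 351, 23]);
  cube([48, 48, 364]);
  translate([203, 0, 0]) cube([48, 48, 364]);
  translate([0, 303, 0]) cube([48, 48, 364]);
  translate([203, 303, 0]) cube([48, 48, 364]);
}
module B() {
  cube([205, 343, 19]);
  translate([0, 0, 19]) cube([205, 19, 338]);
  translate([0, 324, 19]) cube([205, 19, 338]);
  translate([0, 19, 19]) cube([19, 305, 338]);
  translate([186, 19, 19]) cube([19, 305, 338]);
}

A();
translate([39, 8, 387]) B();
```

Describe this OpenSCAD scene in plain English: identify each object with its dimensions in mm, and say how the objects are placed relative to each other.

A is a simple wooden stool: a rectangular seat 251 mm (x) by 351 mm (y), 23 mm thick, top face at z = 387 mm, on four square legs, each 48×48 mm in cross-section. The legs rest on z = 0, each flush with a corner of the seat.

B is an open-topped rectangular box: outside dimensions 205×343×357 mm, with a uniform wall and base thickness of 19 mm. The base is a full 205×343 slab on the floor; four walls sit on top of the base. The front and back walls (the −y and +y sides) span the full width; the two side walls fit between them.

The open box is on top of the stool.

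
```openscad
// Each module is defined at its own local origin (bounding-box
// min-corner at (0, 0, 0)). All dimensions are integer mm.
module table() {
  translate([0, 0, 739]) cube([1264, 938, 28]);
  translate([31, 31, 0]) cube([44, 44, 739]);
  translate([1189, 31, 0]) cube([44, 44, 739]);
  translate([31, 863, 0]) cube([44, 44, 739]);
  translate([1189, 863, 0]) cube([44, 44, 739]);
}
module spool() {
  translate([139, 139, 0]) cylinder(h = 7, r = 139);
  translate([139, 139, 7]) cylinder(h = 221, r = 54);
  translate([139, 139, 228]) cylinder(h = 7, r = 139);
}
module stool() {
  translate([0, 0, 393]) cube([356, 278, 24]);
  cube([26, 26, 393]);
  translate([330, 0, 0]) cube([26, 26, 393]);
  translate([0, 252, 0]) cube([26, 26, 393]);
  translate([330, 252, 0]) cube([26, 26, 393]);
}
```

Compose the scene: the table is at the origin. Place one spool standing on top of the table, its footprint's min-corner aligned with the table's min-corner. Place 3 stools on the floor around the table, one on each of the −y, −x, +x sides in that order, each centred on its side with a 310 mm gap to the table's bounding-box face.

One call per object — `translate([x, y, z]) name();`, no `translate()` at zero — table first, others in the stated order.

table();
translate([0, 0, 767]) spool();
translate([454, -588, 0]) stool();
translate([-666, 330, 0]) stool();
translate([1574, 330, 0]) stool();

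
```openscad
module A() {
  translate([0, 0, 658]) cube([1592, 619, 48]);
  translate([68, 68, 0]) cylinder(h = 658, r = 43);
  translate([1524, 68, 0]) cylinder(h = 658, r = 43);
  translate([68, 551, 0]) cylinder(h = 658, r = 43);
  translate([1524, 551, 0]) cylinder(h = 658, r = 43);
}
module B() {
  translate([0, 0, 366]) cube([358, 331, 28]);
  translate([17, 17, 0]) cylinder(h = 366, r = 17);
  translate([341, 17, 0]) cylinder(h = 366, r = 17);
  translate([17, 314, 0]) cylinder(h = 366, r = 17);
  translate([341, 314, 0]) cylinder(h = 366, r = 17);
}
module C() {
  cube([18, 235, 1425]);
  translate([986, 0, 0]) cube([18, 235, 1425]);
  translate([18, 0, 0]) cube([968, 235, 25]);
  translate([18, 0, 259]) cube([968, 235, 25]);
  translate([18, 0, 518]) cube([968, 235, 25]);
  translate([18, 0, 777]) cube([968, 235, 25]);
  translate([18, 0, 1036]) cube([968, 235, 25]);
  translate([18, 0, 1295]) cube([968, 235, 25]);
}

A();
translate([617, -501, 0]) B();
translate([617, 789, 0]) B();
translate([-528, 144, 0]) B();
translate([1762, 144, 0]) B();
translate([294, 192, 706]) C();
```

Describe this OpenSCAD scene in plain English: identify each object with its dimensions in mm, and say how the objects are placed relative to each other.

A is a table with a 1592×619 mm rectangular top, 48 mm thick, top surface at z = 706 mm, supported by four round legs of 86 mm diameter, each leg's bounding box inset 25 mm from the nearest pair of top edges, running from the floor.

B is a simple wooden stool: a rectangular seat 358 mm (x) by 331 mm (y), 28 mm thick, top face at z = 394 mm, on four round legs, each 34 mm in diameter. The legs rest on z = 0, each leg's axis is inset half a diameter from the nearest pair of seat edges (so the leg's bounding box is flush with the corner).

C is an open bookshelf. Two side panels, each 18 mm thick, 235 mm deep and 1425 mm tall, stand 1004 mm apart (outside-to-outside). Between them sit 6 shelves, each 25 mm thick and 235 mm deep, spanning the full gap between the sides. The bottom shelf rests on the floor (its underside at z = 0) and the clear gap between one shelf's top and the next shelf's underside is 234 mm.

Four stools sit around the table at the −y, +y, −x, +x sides. The bookshelf is on top of the table, centred.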